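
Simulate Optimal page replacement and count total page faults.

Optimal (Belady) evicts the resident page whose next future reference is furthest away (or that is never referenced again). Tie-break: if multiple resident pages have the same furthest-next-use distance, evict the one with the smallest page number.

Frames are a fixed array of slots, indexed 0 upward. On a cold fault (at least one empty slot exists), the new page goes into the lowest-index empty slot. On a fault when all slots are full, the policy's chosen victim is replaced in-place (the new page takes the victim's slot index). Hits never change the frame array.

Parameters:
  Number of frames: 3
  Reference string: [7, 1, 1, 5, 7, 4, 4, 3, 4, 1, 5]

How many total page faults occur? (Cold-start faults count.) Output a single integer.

Step 0: ref 7 → FAULT, frames=[7,-,-]
Step 1: ref 1 → FAULT, frames=[7,1,-]
Step 2: ref 1 → HIT, frames=[7,1,-]
Step 3: ref 5 → FAULT, frames=[7,1,5]
Step 4: ref 7 → HIT, frames=[7,1,5]
Step 5: ref 4 → FAULT (evict 7), frames=[4,1,5]
Step 6: ref 4 → HIT, frames=[4,1,5]
Step 7: ref 3 → FAULT (evict 5), frames=[4,1,3]
Step 8: ref 4 → HIT, frames=[4,1,3]
Step 9: ref 1 → HIT, frames=[4,1,3]
Step 10: ref 5 → FAULT (evict 1), frames=[4,5,3]
Total faults: 6

Answer: 6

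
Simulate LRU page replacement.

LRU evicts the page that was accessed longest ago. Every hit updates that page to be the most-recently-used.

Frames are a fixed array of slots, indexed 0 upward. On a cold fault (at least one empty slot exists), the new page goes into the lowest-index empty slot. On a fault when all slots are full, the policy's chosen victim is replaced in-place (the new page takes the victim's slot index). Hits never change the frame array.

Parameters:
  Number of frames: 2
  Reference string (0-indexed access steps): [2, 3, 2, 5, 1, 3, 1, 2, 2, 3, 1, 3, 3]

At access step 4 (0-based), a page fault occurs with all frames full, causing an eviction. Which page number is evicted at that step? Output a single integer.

Answer: 2

Derivation:
Step 0: ref 2 -> FAULT, frames=[2,-]
Step 1: ref 3 -> FAULT, frames=[2,3]
Step 2: ref 2 -> HIT, frames=[2,3]
Step 3: ref 5 -> FAULT, evict 3, frames=[2,5]
Step 4: ref 1 -> FAULT, evict 2, frames=[1,5]
At step 4: evicted page 2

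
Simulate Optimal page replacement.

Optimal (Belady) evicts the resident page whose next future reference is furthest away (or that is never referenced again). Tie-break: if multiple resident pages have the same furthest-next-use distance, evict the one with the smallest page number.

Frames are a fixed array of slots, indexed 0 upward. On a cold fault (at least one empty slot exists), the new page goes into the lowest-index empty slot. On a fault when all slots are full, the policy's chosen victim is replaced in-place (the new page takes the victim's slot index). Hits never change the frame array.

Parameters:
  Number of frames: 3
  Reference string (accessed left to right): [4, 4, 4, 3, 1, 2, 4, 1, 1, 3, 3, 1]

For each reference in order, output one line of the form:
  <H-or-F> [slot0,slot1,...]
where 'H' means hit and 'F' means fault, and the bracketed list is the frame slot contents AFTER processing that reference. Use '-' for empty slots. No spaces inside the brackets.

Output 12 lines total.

F [4,-,-]
H [4,-,-]
H [4,-,-]
F [4,3,-]
F [4,3,1]
F [4,2,1]
H [4,2,1]
H [4,2,1]
H [4,2,1]
F [4,3,1]
H [4,3,1]
H [4,3,1]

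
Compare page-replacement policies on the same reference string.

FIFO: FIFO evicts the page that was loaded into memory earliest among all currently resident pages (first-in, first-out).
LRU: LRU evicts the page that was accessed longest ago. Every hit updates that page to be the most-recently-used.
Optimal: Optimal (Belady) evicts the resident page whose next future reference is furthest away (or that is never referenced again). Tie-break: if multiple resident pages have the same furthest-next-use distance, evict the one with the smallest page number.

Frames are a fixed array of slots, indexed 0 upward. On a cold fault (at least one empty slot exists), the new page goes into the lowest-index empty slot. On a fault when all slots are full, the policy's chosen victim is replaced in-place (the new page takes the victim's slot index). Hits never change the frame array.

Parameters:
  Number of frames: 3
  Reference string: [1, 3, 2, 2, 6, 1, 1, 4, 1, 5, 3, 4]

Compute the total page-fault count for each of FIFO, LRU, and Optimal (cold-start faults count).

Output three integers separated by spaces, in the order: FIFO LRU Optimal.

Answer: 8 9 6

Derivation:
--- FIFO ---
  step 0: ref 1 -> FAULT, frames=[1,-,-] (faults so far: 1)
  step 1: ref 3 -> FAULT, frames=[1,3,-] (faults so far: 2)
  step 2: ref 2 -> FAULT, frames=[1,3,2] (faults so far: 3)
  step 3: ref 2 -> HIT, frames=[1,3,2] (faults so far: 3)
  step 4: ref 6 -> FAULT, evict 1, frames=[6,3,2] (faults so far: 4)
  step 5: ref 1 -> FAULT, evict 3, frames=[6,1,2] (faults so far: 5)
  step 6: ref 1 -> HIT, frames=[6,1,2] (faults so far: 5)
  step 7: ref 4 -> FAULT, evict 2, frames=[6,1,4] (faults so far: 6)
  step 8: ref 1 -> HIT, frames=[6,1,4] (faults so far: 6)
  step 9: ref 5 -> FAULT, evict 6, frames=[5,1,4] (faults so far: 7)
  step 10: ref 3 -> FAULT, evict 1, frames=[5,3,4] (faults so far: 8)
  step 11: ref 4 -> HIT, frames=[5,3,4] (faults so far: 8)
  FIFO total faults: 8
--- LRU ---
  step 0: ref 1 -> FAULT, frames=[1,-,-] (faults so far: 1)
  step 1: ref 3 -> FAULT, frames=[1,3,-] (faults so far: 2)
  step 2: ref 2 -> FAULT, frames=[1,3,2] (faults so far: 3)
  step 3: ref 2 -> HIT, frames=[1,3,2] (faults so far: 3)
  step 4: ref 6 -> FAULT, evict 1, frames=[6,3,2] (faults so far: 4)
  step 5: ref 1 -> FAULT, evict 3, frames=[6,1,2] (faults so far: 5)
  step 6: ref 1 -> HIT, frames=[6,1,2] (faults so far: 5)
  step 7: ref 4 -> FAULT, evict 2, frames=[6,1,4] (faults so far: 6)
  step 8: ref 1 -> HIT, frames=[6,1,4] (faults so far: 6)
  step 9: ref 5 -> FAULT, evict 6, frames=[5,1,4] (faults so far: 7)
  step 10: ref 3 -> FAULT, evict 4, frames=[5,1,3] (faults so far: 8)
  step 11: ref 4 -> FAULT, evict 1, frames=[5,4,3] (faults so far: 9)
  LRU total faults: 9
--- Optimal ---
  step 0: ref 1 -> FAULT, frames=[1,-,-] (faults so far: 1)
  step 1: ref 3 -> FAULT, frames=[1,3,-] (faults so far: 2)
  step 2: ref 2 -> FAULT, frames=[1,3,2] (faults so far: 3)
  step 3: ref 2 -> HIT, frames=[1,3,2] (faults so far: 3)
  step 4: ref 6 -> FAULT, evict 2, frames=[1,3,6] (faults so far: 4)
  step 5: ref 1 -> HIT, frames=[1,3,6] (faults so far: 4)
  step 6: ref 1 -> HIT, frames=[1,3,6] (faults so far: 4)
  step 7: ref 4 -> FAULT, evict 6, frames=[1,3,4] (faults so far: 5)
  step 8: ref 1 -> HIT, frames=[1,3,4] (faults so far: 5)
  step 9: ref 5 -> FAULT, evict 1, frames=[5,3,4] (faults so far: 6)
  step 10: ref 3 -> HIT, frames=[5,3,4] (faults so far: 6)
  step 11: ref 4 -> HIT, frames=[5,3,4] (faults so far: 6)
  Optimal total faults: 6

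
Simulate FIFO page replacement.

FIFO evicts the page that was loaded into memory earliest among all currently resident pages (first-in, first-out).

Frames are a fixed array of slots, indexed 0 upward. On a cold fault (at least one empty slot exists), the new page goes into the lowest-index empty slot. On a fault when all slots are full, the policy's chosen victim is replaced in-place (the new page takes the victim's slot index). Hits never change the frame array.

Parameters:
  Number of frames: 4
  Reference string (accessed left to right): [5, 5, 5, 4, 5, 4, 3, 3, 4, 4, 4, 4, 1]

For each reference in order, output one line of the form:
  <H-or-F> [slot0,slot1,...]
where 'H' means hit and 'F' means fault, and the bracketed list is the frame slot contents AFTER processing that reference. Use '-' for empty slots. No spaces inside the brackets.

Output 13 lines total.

F [5,-,-,-]
H [5,-,-,-]
H [5,-,-,-]
F [5,4,-,-]
H [5,4,-,-]
H [5,4,-,-]
F [5,4,3,-]
H [5,4,3,-]
H [5,4,3,-]
H [5,4,3,-]
H [5,4,3,-]
H [5,4,3,-]
F [5,4,3,1]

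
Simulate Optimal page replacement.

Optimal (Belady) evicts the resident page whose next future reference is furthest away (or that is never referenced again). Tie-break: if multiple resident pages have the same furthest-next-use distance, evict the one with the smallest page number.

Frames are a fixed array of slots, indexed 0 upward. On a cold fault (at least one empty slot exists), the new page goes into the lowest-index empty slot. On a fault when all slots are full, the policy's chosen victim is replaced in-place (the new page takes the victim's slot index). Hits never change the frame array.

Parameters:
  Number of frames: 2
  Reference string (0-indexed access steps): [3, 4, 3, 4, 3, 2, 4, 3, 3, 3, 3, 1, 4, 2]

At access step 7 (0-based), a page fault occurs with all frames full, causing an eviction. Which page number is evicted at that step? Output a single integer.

Answer: 2

Derivation:
Step 0: ref 3 -> FAULT, frames=[3,-]
Step 1: ref 4 -> FAULT, frames=[3,4]
Step 2: ref 3 -> HIT, frames=[3,4]
Step 3: ref 4 -> HIT, frames=[3,4]
Step 4: ref 3 -> HIT, frames=[3,4]
Step 5: ref 2 -> FAULT, evict 3, frames=[2,4]
Step 6: ref 4 -> HIT, frames=[2,4]
Step 7: ref 3 -> FAULT, evict 2, frames=[3,4]
At step 7: evicted page 2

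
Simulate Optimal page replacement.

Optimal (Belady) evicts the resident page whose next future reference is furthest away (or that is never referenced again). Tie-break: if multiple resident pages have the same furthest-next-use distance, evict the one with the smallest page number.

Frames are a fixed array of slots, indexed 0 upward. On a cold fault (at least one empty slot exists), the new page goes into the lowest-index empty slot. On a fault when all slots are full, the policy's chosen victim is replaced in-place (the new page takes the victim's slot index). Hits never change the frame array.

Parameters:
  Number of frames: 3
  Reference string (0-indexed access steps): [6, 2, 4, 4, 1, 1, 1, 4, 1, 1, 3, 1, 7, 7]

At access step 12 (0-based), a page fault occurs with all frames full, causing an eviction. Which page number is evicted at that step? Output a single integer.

Answer: 1

Derivation:
Step 0: ref 6 -> FAULT, frames=[6,-,-]
Step 1: ref 2 -> FAULT, frames=[6,2,-]
Step 2: ref 4 -> FAULT, frames=[6,2,4]
Step 3: ref 4 -> HIT, frames=[6,2,4]
Step 4: ref 1 -> FAULT, evict 2, frames=[6,1,4]
Step 5: ref 1 -> HIT, frames=[6,1,4]
Step 6: ref 1 -> HIT, frames=[6,1,4]
Step 7: ref 4 -> HIT, frames=[6,1,4]
Step 8: ref 1 -> HIT, frames=[6,1,4]
Step 9: ref 1 -> HIT, frames=[6,1,4]
Step 10: ref 3 -> FAULT, evict 4, frames=[6,1,3]
Step 11: ref 1 -> HIT, frames=[6,1,3]
Step 12: ref 7 -> FAULT, evict 1, frames=[6,7,3]
At step 12: evicted page 1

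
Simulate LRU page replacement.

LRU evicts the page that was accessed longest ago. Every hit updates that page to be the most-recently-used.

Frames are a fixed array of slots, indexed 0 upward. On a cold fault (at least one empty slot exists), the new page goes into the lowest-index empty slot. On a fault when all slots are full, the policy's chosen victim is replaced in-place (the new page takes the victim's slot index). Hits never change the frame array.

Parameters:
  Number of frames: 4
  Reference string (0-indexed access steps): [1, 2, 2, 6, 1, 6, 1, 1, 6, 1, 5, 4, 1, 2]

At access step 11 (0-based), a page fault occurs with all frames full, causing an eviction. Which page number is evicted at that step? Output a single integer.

Step 0: ref 1 -> FAULT, frames=[1,-,-,-]
Step 1: ref 2 -> FAULT, frames=[1,2,-,-]
Step 2: ref 2 -> HIT, frames=[1,2,-,-]
Step 3: ref 6 -> FAULT, frames=[1,2,6,-]
Step 4: ref 1 -> HIT, frames=[1,2,6,-]
Step 5: ref 6 -> HIT, frames=[1,2,6,-]
Step 6: ref 1 -> HIT, frames=[1,2,6,-]
Step 7: ref 1 -> HIT, frames=[1,2,6,-]
Step 8: ref 6 -> HIT, frames=[1,2,6,-]
Step 9: ref 1 -> HIT, frames=[1,2,6,-]
Step 10: ref 5 -> FAULT, frames=[1,2,6,5]
Step 11: ref 4 -> FAULT, evict 2, frames=[1,4,6,5]
At step 11: evicted page 2

Answer: 2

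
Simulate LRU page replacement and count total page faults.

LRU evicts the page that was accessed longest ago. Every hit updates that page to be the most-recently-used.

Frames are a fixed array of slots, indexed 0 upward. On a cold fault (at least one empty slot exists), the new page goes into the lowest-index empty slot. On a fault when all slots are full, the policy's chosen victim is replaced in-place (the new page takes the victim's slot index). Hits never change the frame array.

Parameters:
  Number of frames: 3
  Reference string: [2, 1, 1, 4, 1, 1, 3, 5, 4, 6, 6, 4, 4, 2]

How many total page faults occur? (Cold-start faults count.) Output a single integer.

Step 0: ref 2 → FAULT, frames=[2,-,-]
Step 1: ref 1 → FAULT, frames=[2,1,-]
Step 2: ref 1 → HIT, frames=[2,1,-]
Step 3: ref 4 → FAULT, frames=[2,1,4]
Step 4: ref 1 → HIT, frames=[2,1,4]
Step 5: ref 1 → HIT, frames=[2,1,4]
Step 6: ref 3 → FAULT (evict 2), frames=[3,1,4]
Step 7: ref 5 → FAULT (evict 4), frames=[3,1,5]
Step 8: ref 4 → FAULT (evict 1), frames=[3,4,5]
Step 9: ref 6 → FAULT (evict 3), frames=[6,4,5]
Step 10: ref 6 → HIT, frames=[6,4,5]
Step 11: ref 4 → HIT, frames=[6,4,5]
Step 12: ref 4 → HIT, frames=[6,4,5]
Step 13: ref 2 → FAULT (evict 5), frames=[6,4,2]
Total faults: 8

Answer: 8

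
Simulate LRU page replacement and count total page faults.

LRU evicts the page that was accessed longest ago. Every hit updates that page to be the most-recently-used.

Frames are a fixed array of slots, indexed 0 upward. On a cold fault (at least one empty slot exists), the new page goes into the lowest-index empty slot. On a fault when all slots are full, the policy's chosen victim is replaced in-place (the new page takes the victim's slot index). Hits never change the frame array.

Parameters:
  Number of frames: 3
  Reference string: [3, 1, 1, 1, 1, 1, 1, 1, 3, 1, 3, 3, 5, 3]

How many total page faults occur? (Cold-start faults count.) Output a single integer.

Answer: 3

Derivation:
Step 0: ref 3 → FAULT, frames=[3,-,-]
Step 1: ref 1 → FAULT, frames=[3,1,-]
Step 2: ref 1 → HIT, frames=[3,1,-]
Step 3: ref 1 → HIT, frames=[3,1,-]
Step 4: ref 1 → HIT, frames=[3,1,-]
Step 5: ref 1 → HIT, frames=[3,1,-]
Step 6: ref 1 → HIT, frames=[3,1,-]
Step 7: ref 1 → HIT, frames=[3,1,-]
Step 8: ref 3 → HIT, frames=[3,1,-]
Step 9: ref 1 → HIT, frames=[3,1,-]
Step 10: ref 3 → HIT, frames=[3,1,-]
Step 11: ref 3 → HIT, frames=[3,1,-]
Step 12: ref 5 → FAULT, frames=[3,1,5]
Step 13: ref 3 → HIT, frames=[3,1,5]
Total faults: 3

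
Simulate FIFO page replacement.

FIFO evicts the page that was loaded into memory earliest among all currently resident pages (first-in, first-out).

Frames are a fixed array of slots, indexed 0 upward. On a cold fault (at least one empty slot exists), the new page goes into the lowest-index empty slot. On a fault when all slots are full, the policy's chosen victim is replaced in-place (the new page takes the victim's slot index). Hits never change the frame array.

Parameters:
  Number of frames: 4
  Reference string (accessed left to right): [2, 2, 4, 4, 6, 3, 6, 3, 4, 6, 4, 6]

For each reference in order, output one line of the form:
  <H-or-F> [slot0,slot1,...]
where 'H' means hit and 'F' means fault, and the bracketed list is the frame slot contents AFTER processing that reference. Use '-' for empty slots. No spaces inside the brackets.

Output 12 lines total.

F [2,-,-,-]
H [2,-,-,-]
F [2,4,-,-]
H [2,4,-,-]
F [2,4,6,-]
F [2,4,6,3]
H [2,4,6,3]
H [2,4,6,3]
H [2,4,6,3]
H [2,4,6,3]
H [2,4,6,3]
H [2,4,6,3]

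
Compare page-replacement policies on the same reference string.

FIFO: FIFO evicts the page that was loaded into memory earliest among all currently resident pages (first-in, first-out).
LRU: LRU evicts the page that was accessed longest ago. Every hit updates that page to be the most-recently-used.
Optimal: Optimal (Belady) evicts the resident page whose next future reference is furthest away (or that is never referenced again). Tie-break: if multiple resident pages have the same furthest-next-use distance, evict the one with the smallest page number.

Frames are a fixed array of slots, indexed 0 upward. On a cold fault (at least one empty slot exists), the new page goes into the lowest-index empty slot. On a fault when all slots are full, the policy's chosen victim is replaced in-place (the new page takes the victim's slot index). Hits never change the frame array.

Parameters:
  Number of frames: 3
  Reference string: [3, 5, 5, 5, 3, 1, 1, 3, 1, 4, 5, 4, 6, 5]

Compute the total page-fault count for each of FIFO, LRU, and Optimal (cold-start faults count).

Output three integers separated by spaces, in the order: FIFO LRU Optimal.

Answer: 6 6 5

Derivation:
--- FIFO ---
  step 0: ref 3 -> FAULT, frames=[3,-,-] (faults so far: 1)
  step 1: ref 5 -> FAULT, frames=[3,5,-] (faults so far: 2)
  step 2: ref 5 -> HIT, frames=[3,5,-] (faults so far: 2)
  step 3: ref 5 -> HIT, frames=[3,5,-] (faults so far: 2)
  step 4: ref 3 -> HIT, frames=[3,5,-] (faults so far: 2)
  step 5: ref 1 -> FAULT, frames=[3,5,1] (faults so far: 3)
  step 6: ref 1 -> HIT, frames=[3,5,1] (faults so far: 3)
  step 7: ref 3 -> HIT, frames=[3,5,1] (faults so far: 3)
  step 8: ref 1 -> HIT, frames=[3,5,1] (faults so far: 3)
  step 9: ref 4 -> FAULT, evict 3, frames=[4,5,1] (faults so far: 4)
  step 10: ref 5 -> HIT, frames=[4,5,1] (faults so far: 4)
  step 11: ref 4 -> HIT, frames=[4,5,1] (faults so far: 4)
  step 12: ref 6 -> FAULT, evict 5, frames=[4,6,1] (faults so far: 5)
  step 13: ref 5 -> FAULT, evict 1, frames=[4,6,5] (faults so far: 6)
  FIFO total faults: 6
--- LRU ---
  step 0: ref 3 -> FAULT, frames=[3,-,-] (faults so far: 1)
  step 1: ref 5 -> FAULT, frames=[3,5,-] (faults so far: 2)
  step 2: ref 5 -> HIT, frames=[3,5,-] (faults so far: 2)
  step 3: ref 5 -> HIT, frames=[3,5,-] (faults so far: 2)
  step 4: ref 3 -> HIT, frames=[3,5,-] (faults so far: 2)
  step 5: ref 1 -> FAULT, frames=[3,5,1] (faults so far: 3)
  step 6: ref 1 -> HIT, frames=[3,5,1] (faults so far: 3)
  step 7: ref 3 -> HIT, frames=[3,5,1] (faults so far: 3)
  step 8: ref 1 -> HIT, frames=[3,5,1] (faults so far: 3)
  step 9: ref 4 -> FAULT, evict 5, frames=[3,4,1] (faults so far: 4)
  step 10: ref 5 -> FAULT, evict 3, frames=[5,4,1] (faults so far: 5)
  step 11: ref 4 -> HIT, frames=[5,4,1] (faults so far: 5)
  step 12: ref 6 -> FAULT, evict 1, frames=[5,4,6] (faults so far: 6)
  step 13: ref 5 -> HIT, frames=[5,4,6] (faults so far: 6)
  LRU total faults: 6
--- Optimal ---
  step 0: ref 3 -> FAULT, frames=[3,-,-] (faults so far: 1)
  step 1: ref 5 -> FAULT, frames=[3,5,-] (faults so far: 2)
  step 2: ref 5 -> HIT, frames=[3,5,-] (faults so far: 2)
  step 3: ref 5 -> HIT, frames=[3,5,-] (faults so far: 2)
  step 4: ref 3 -> HIT, frames=[3,5,-] (faults so far: 2)
  step 5: ref 1 -> FAULT, frames=[3,5,1] (faults so far: 3)
  step 6: ref 1 -> HIT, frames=[3,5,1] (faults so far: 3)
  step 7: ref 3 -> HIT, frames=[3,5,1] (faults so far: 3)
  step 8: ref 1 -> HIT, frames=[3,5,1] (faults so far: 3)
  step 9: ref 4 -> FAULT, evict 1, frames=[3,5,4] (faults so far: 4)
  step 10: ref 5 -> HIT, frames=[3,5,4] (faults so far: 4)
  step 11: ref 4 -> HIT, frames=[3,5,4] (faults so far: 4)
  step 12: ref 6 -> FAULT, evict 3, frames=[6,5,4] (faults so far: 5)
  step 13: ref 5 -> HIT, frames=[6,5,4] (faults so far: 5)
  Optimal total faults: 5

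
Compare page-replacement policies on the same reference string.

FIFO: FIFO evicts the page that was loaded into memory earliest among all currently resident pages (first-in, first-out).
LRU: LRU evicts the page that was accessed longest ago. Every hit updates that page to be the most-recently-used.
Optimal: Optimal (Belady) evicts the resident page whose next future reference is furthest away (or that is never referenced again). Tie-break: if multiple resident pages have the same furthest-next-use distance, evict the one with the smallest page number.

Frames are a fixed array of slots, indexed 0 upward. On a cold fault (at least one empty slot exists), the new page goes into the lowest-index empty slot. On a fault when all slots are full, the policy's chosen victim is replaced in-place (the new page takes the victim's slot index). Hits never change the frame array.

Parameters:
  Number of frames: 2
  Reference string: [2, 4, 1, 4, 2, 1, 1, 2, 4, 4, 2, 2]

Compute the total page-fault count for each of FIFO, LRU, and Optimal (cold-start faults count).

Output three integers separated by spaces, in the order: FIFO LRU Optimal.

--- FIFO ---
  step 0: ref 2 -> FAULT, frames=[2,-] (faults so far: 1)
  step 1: ref 4 -> FAULT, frames=[2,4] (faults so far: 2)
  step 2: ref 1 -> FAULT, evict 2, frames=[1,4] (faults so far: 3)
  step 3: ref 4 -> HIT, frames=[1,4] (faults so far: 3)
  step 4: ref 2 -> FAULT, evict 4, frames=[1,2] (faults so far: 4)
  step 5: ref 1 -> HIT, frames=[1,2] (faults so far: 4)
  step 6: ref 1 -> HIT, frames=[1,2] (faults so far: 4)
  step 7: ref 2 -> HIT, frames=[1,2] (faults so far: 4)
  step 8: ref 4 -> FAULT, evict 1, frames=[4,2] (faults so far: 5)
  step 9: ref 4 -> HIT, frames=[4,2] (faults so far: 5)
  step 10: ref 2 -> HIT, frames=[4,2] (faults so far: 5)
  step 11: ref 2 -> HIT, frames=[4,2] (faults so far: 5)
  FIFO total faults: 5
--- LRU ---
  step 0: ref 2 -> FAULT, frames=[2,-] (faults so far: 1)
  step 1: ref 4 -> FAULT, frames=[2,4] (faults so far: 2)
  step 2: ref 1 -> FAULT, evict 2, frames=[1,4] (faults so far: 3)
  step 3: ref 4 -> HIT, frames=[1,4] (faults so far: 3)
  step 4: ref 2 -> FAULT, evict 1, frames=[2,4] (faults so far: 4)
  step 5: ref 1 -> FAULT, evict 4, frames=[2,1] (faults so far: 5)
  step 6: ref 1 -> HIT, frames=[2,1] (faults so far: 5)
  step 7: ref 2 -> HIT, frames=[2,1] (faults so far: 5)
  step 8: ref 4 -> FAULT, evict 1, frames=[2,4] (faults so far: 6)
  step 9: ref 4 -> HIT, frames=[2,4] (faults so far: 6)
  step 10: ref 2 -> HIT, frames=[2,4] (faults so far: 6)
  step 11: ref 2 -> HIT, frames=[2,4] (faults so far: 6)
  LRU total faults: 6
--- Optimal ---
  step 0: ref 2 -> FAULT, frames=[2,-] (faults so far: 1)
  step 1: ref 4 -> FAULT, frames=[2,4] (faults so far: 2)
  step 2: ref 1 -> FAULT, evict 2, frames=[1,4] (faults so far: 3)
  step 3: ref 4 -> HIT, frames=[1,4] (faults so far: 3)
  step 4: ref 2 -> FAULT, evict 4, frames=[1,2] (faults so far: 4)
  step 5: ref 1 -> HIT, frames=[1,2] (faults so far: 4)
  step 6: ref 1 -> HIT, frames=[1,2] (faults so far: 4)
  step 7: ref 2 -> HIT, frames=[1,2] (faults so far: 4)
  step 8: ref 4 -> FAULT, evict 1, frames=[4,2] (faults so far: 5)
  step 9: ref 4 -> HIT, frames=[4,2] (faults so far: 5)
  step 10: ref 2 -> HIT, frames=[4,2] (faults so far: 5)
  step 11: ref 2 -> HIT, frames=[4,2] (faults so far: 5)
  Optimal total faults: 5

Answer: 5 6 5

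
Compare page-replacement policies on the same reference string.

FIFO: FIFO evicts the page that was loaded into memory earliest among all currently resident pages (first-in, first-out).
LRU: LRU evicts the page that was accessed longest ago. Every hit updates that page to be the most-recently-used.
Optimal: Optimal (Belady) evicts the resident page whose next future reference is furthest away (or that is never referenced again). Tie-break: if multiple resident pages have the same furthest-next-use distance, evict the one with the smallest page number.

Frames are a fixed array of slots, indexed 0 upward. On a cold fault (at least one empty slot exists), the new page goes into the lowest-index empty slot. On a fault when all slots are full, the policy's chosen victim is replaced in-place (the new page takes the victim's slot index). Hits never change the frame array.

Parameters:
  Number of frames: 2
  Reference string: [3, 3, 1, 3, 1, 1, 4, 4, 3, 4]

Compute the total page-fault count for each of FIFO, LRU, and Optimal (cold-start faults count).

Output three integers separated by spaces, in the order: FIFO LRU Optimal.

Answer: 4 4 3

Derivation:
--- FIFO ---
  step 0: ref 3 -> FAULT, frames=[3,-] (faults so far: 1)
  step 1: ref 3 -> HIT, frames=[3,-] (faults so far: 1)
  step 2: ref 1 -> FAULT, frames=[3,1] (faults so far: 2)
  step 3: ref 3 -> HIT, frames=[3,1] (faults so far: 2)
  step 4: ref 1 -> HIT, frames=[3,1] (faults so far: 2)
  step 5: ref 1 -> HIT, frames=[3,1] (faults so far: 2)
  step 6: ref 4 -> FAULT, evict 3, frames=[4,1] (faults so far: 3)
  step 7: ref 4 -> HIT, frames=[4,1] (faults so far: 3)
  step 8: ref 3 -> FAULT, evict 1, frames=[4,3] (faults so far: 4)
  step 9: ref 4 -> HIT, frames=[4,3] (faults so far: 4)
  FIFO total faults: 4
--- LRU ---
  step 0: ref 3 -> FAULT, frames=[3,-] (faults so far: 1)
  step 1: ref 3 -> HIT, frames=[3,-] (faults so far: 1)
  step 2: ref 1 -> FAULT, frames=[3,1] (faults so far: 2)
  step 3: ref 3 -> HIT, frames=[3,1] (faults so far: 2)
  step 4: ref 1 -> HIT, frames=[3,1] (faults so far: 2)
  step 5: ref 1 -> HIT, frames=[3,1] (faults so far: 2)
  step 6: ref 4 -> FAULT, evict 3, frames=[4,1] (faults so far: 3)
  step 7: ref 4 -> HIT, frames=[4,1] (faults so far: 3)
  step 8: ref 3 -> FAULT, evict 1, frames=[4,3] (faults so far: 4)
  step 9: ref 4 -> HIT, frames=[4,3] (faults so far: 4)
  LRU total faults: 4
--- Optimal ---
  step 0: ref 3 -> FAULT, frames=[3,-] (faults so far: 1)
  step 1: ref 3 -> HIT, frames=[3,-] (faults so far: 1)
  step 2: ref 1 -> FAULT, frames=[3,1] (faults so far: 2)
  step 3: ref 3 -> HIT, frames=[3,1] (faults so far: 2)
  step 4: ref 1 -> HIT, frames=[3,1] (faults so far: 2)
  step 5: ref 1 -> HIT, frames=[3,1] (faults so far: 2)
  step 6: ref 4 -> FAULT, evict 1, frames=[3,4] (faults so far: 3)
  step 7: ref 4 -> HIT, frames=[3,4] (faults so far: 3)
  step 8: ref 3 -> HIT, frames=[3,4] (faults so far: 3)
  step 9: ref 4 -> HIT, frames=[3,4] (faults so far: 3)
  Optimal total faults: 3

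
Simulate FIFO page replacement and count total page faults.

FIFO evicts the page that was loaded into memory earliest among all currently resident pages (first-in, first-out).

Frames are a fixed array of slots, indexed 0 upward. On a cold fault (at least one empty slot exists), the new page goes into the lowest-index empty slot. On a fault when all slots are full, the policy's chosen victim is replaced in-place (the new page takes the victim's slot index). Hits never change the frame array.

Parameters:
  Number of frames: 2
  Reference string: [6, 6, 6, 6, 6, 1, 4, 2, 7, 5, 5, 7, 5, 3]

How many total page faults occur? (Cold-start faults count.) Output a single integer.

Answer: 7

Derivation:
Step 0: ref 6 → FAULT, frames=[6,-]
Step 1: ref 6 → HIT, frames=[6,-]
Step 2: ref 6 → HIT, frames=[6,-]
Step 3: ref 6 → HIT, frames=[6,-]
Step 4: ref 6 → HIT, frames=[6,-]
Step 5: ref 1 → FAULT, frames=[6,1]
Step 6: ref 4 → FAULT (evict 6), frames=[4,1]
Step 7: ref 2 → FAULT (evict 1), frames=[4,2]
Step 8: ref 7 → FAULT (evict 4), frames=[7,2]
Step 9: ref 5 → FAULT (evict 2), frames=[7,5]
Step 10: ref 5 → HIT, frames=[7,5]
Step 11: ref 7 → HIT, frames=[7,5]
Step 12: ref 5 → HIT, frames=[7,5]
Step 13: ref 3 → FAULT (evict 7), frames=[3,5]
Total faults: 7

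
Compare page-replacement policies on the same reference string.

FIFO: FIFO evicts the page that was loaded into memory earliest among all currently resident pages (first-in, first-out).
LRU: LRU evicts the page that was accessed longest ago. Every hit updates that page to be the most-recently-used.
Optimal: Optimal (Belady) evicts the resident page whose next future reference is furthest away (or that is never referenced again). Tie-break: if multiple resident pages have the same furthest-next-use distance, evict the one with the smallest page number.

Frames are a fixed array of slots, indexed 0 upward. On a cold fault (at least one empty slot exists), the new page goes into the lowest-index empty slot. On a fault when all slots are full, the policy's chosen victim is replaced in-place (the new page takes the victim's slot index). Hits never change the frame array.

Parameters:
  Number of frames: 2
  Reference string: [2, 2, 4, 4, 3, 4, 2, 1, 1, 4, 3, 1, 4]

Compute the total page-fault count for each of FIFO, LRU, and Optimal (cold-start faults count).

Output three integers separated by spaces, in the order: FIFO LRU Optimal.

--- FIFO ---
  step 0: ref 2 -> FAULT, frames=[2,-] (faults so far: 1)
  step 1: ref 2 -> HIT, frames=[2,-] (faults so far: 1)
  step 2: ref 4 -> FAULT, frames=[2,4] (faults so far: 2)
  step 3: ref 4 -> HIT, frames=[2,4] (faults so far: 2)
  step 4: ref 3 -> FAULT, evict 2, frames=[3,4] (faults so far: 3)
  step 5: ref 4 -> HIT, frames=[3,4] (faults so far: 3)
  step 6: ref 2 -> FAULT, evict 4, frames=[3,2] (faults so far: 4)
  step 7: ref 1 -> FAULT, evict 3, frames=[1,2] (faults so far: 5)
  step 8: ref 1 -> HIT, frames=[1,2] (faults so far: 5)
  step 9: ref 4 -> FAULT, evict 2, frames=[1,4] (faults so far: 6)
  step 10: ref 3 -> FAULT, evict 1, frames=[3,4] (faults so far: 7)
  step 11: ref 1 -> FAULT, evict 4, frames=[3,1] (faults so far: 8)
  step 12: ref 4 -> FAULT, evict 3, frames=[4,1] (faults so far: 9)
  FIFO total faults: 9
--- LRU ---
  step 0: ref 2 -> FAULT, frames=[2,-] (faults so far: 1)
  step 1: ref 2 -> HIT, frames=[2,-] (faults so far: 1)
  step 2: ref 4 -> FAULT, frames=[2,4] (faults so far: 2)
  step 3: ref 4 -> HIT, frames=[2,4] (faults so far: 2)
  step 4: ref 3 -> FAULT, evict 2, frames=[3,4] (faults so far: 3)
  step 5: ref 4 -> HIT, frames=[3,4] (faults so far: 3)
  step 6: ref 2 -> FAULT, evict 3, frames=[2,4] (faults so far: 4)
  step 7: ref 1 -> FAULT, evict 4, frames=[2,1] (faults so far: 5)
  step 8: ref 1 -> HIT, frames=[2,1] (faults so far: 5)
  step 9: ref 4 -> FAULT, evict 2, frames=[4,1] (faults so far: 6)
  step 10: ref 3 -> FAULT, evict 1, frames=[4,3] (faults so far: 7)
  step 11: ref 1 -> FAULT, evict 4, frames=[1,3] (faults so far: 8)
  step 12: ref 4 -> FAULT, evict 3, frames=[1,4] (faults so far: 9)
  LRU total faults: 9
--- Optimal ---
  step 0: ref 2 -> FAULT, frames=[2,-] (faults so far: 1)
  step 1: ref 2 -> HIT, frames=[2,-] (faults so far: 1)
  step 2: ref 4 -> FAULT, frames=[2,4] (faults so far: 2)
  step 3: ref 4 -> HIT, frames=[2,4] (faults so far: 2)
  step 4: ref 3 -> FAULT, evict 2, frames=[3,4] (faults so far: 3)
  step 5: ref 4 -> HIT, frames=[3,4] (faults so far: 3)
  step 6: ref 2 -> FAULT, evict 3, frames=[2,4] (faults so far: 4)
  step 7: ref 1 -> FAULT, evict 2, frames=[1,4] (faults so far: 5)
  step 8: ref 1 -> HIT, frames=[1,4] (faults so far: 5)
  step 9: ref 4 -> HIT, frames=[1,4] (faults so far: 5)
  step 10: ref 3 -> FAULT, evict 4, frames=[1,3] (faults so far: 6)
  step 11: ref 1 -> HIT, frames=[1,3] (faults so far: 6)
  step 12: ref 4 -> FAULT, evict 1, frames=[4,3] (faults so far: 7)
  Optimal total faults: 7

Answer: 9 9 7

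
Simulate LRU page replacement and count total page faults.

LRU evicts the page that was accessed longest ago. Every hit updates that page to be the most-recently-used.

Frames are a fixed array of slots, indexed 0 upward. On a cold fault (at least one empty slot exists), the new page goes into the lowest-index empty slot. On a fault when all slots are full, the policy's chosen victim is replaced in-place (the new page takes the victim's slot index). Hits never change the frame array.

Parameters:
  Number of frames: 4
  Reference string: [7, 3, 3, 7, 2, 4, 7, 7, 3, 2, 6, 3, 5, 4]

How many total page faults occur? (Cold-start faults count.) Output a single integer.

Step 0: ref 7 → FAULT, frames=[7,-,-,-]
Step 1: ref 3 → FAULT, frames=[7,3,-,-]
Step 2: ref 3 → HIT, frames=[7,3,-,-]
Step 3: ref 7 → HIT, frames=[7,3,-,-]
Step 4: ref 2 → FAULT, frames=[7,3,2,-]
Step 5: ref 4 → FAULT, frames=[7,3,2,4]
Step 6: ref 7 → HIT, frames=[7,3,2,4]
Step 7: ref 7 → HIT, frames=[7,3,2,4]
Step 8: ref 3 → HIT, frames=[7,3,2,4]
Step 9: ref 2 → HIT, frames=[7,3,2,4]
Step 10: ref 6 → FAULT (evict 4), frames=[7,3,2,6]
Step 11: ref 3 → HIT, frames=[7,3,2,6]
Step 12: ref 5 → FAULT (evict 7), frames=[5,3,2,6]
Step 13: ref 4 → FAULT (evict 2), frames=[5,3,4,6]
Total faults: 7

Answer: 7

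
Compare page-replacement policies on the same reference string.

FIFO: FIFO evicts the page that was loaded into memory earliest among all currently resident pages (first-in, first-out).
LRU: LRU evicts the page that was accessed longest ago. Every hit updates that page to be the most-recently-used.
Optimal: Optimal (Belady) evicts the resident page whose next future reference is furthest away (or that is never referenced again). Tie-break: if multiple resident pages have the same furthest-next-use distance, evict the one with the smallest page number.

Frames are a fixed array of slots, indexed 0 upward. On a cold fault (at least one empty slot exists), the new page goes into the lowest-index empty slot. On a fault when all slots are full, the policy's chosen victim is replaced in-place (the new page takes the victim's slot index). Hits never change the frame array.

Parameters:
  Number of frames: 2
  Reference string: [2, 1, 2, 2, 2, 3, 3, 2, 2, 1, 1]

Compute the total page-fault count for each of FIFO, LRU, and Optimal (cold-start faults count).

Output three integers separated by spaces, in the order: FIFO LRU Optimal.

Answer: 5 4 4

Derivation:
--- FIFO ---
  step 0: ref 2 -> FAULT, frames=[2,-] (faults so far: 1)
  step 1: ref 1 -> FAULT, frames=[2,1] (faults so far: 2)
  step 2: ref 2 -> HIT, frames=[2,1] (faults so far: 2)
  step 3: ref 2 -> HIT, frames=[2,1] (faults so far: 2)
  step 4: ref 2 -> HIT, frames=[2,1] (faults so far: 2)
  step 5: ref 3 -> FAULT, evict 2, frames=[3,1] (faults so far: 3)
  step 6: ref 3 -> HIT, frames=[3,1] (faults so far: 3)
  step 7: ref 2 -> FAULT, evict 1, frames=[3,2] (faults so far: 4)
  step 8: ref 2 -> HIT, frames=[3,2] (faults so far: 4)
  step 9: ref 1 -> FAULT, evict 3, frames=[1,2] (faults so far: 5)
  step 10: ref 1 -> HIT, frames=[1,2] (faults so far: 5)
  FIFO total faults: 5
--- LRU ---
  step 0: ref 2 -> FAULT, frames=[2,-] (faults so far: 1)
  step 1: ref 1 -> FAULT, frames=[2,1] (faults so far: 2)
  step 2: ref 2 -> HIT, frames=[2,1] (faults so far: 2)
  step 3: ref 2 -> HIT, frames=[2,1] (faults so far: 2)
  step 4: ref 2 -> HIT, frames=[2,1] (faults so far: 2)
  step 5: ref 3 -> FAULT, evict 1, frames=[2,3] (faults so far: 3)
  step 6: ref 3 -> HIT, frames=[2,3] (faults so far: 3)
  step 7: ref 2 -> HIT, frames=[2,3] (faults so far: 3)
  step 8: ref 2 -> HIT, frames=[2,3] (faults so far: 3)
  step 9: ref 1 -> FAULT, evict 3, frames=[2,1] (faults so far: 4)
  step 10: ref 1 -> HIT, frames=[2,1] (faults so far: 4)
  LRU total faults: 4
--- Optimal ---
  step 0: ref 2 -> FAULT, frames=[2,-] (faults so far: 1)
  step 1: ref 1 -> FAULT, frames=[2,1] (faults so far: 2)
  step 2: ref 2 -> HIT, frames=[2,1] (faults so far: 2)
  step 3: ref 2 -> HIT, frames=[2,1] (faults so far: 2)
  step 4: ref 2 -> HIT, frames=[2,1] (faults so far: 2)
  step 5: ref 3 -> FAULT, evict 1, frames=[2,3] (faults so far: 3)
  step 6: ref 3 -> HIT, frames=[2,3] (faults so far: 3)
  step 7: ref 2 -> HIT, frames=[2,3] (faults so far: 3)
  step 8: ref 2 -> HIT, frames=[2,3] (faults so far: 3)
  step 9: ref 1 -> FAULT, evict 2, frames=[1,3] (faults so far: 4)
  step 10: ref 1 -> HIT, frames=[1,3] (faults so far: 4)
  Optimal total faults: 4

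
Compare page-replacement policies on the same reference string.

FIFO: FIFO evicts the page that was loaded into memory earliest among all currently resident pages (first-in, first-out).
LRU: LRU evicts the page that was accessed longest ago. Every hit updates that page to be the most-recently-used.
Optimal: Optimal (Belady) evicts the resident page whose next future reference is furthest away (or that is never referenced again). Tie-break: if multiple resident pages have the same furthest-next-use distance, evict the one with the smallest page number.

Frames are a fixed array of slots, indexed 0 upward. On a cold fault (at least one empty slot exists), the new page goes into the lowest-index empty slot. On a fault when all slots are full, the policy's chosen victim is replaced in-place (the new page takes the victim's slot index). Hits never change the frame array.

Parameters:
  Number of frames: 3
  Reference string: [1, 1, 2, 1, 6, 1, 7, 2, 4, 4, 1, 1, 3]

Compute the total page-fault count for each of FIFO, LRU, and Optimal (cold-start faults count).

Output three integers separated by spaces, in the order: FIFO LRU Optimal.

Answer: 7 8 6

Derivation:
--- FIFO ---
  step 0: ref 1 -> FAULT, frames=[1,-,-] (faults so far: 1)
  step 1: ref 1 -> HIT, frames=[1,-,-] (faults so far: 1)
  step 2: ref 2 -> FAULT, frames=[1,2,-] (faults so far: 2)
  step 3: ref 1 -> HIT, frames=[1,2,-] (faults so far: 2)
  step 4: ref 6 -> FAULT, frames=[1,2,6] (faults so far: 3)
  step 5: ref 1 -> HIT, frames=[1,2,6] (faults so far: 3)
  step 6: ref 7 -> FAULT, evict 1, frames=[7,2,6] (faults so far: 4)
  step 7: ref 2 -> HIT, frames=[7,2,6] (faults so far: 4)
  step 8: ref 4 -> FAULT, evict 2, frames=[7,4,6] (faults so far: 5)
  step 9: ref 4 -> HIT, frames=[7,4,6] (faults so far: 5)
  step 10: ref 1 -> FAULT, evict 6, frames=[7,4,1] (faults so far: 6)
  step 11: ref 1 -> HIT, frames=[7,4,1] (faults so far: 6)
  step 12: ref 3 -> FAULT, evict 7, frames=[3,4,1] (faults so far: 7)
  FIFO total faults: 7
--- LRU ---
  step 0: ref 1 -> FAULT, frames=[1,-,-] (faults so far: 1)
  step 1: ref 1 -> HIT, frames=[1,-,-] (faults so far: 1)
  step 2: ref 2 -> FAULT, frames=[1,2,-] (faults so far: 2)
  step 3: ref 1 -> HIT, frames=[1,2,-] (faults so far: 2)
  step 4: ref 6 -> FAULT, frames=[1,2,6] (faults so far: 3)
  step 5: ref 1 -> HIT, frames=[1,2,6] (faults so far: 3)
  step 6: ref 7 -> FAULT, evict 2, frames=[1,7,6] (faults so far: 4)
  step 7: ref 2 -> FAULT, evict 6, frames=[1,7,2] (faults so far: 5)
  step 8: ref 4 -> FAULT, evict 1, frames=[4,7,2] (faults so far: 6)
  step 9: ref 4 -> HIT, frames=[4,7,2] (faults so far: 6)
  step 10: ref 1 -> FAULT, evict 7, frames=[4,1,2] (faults so far: 7)
  step 11: ref 1 -> HIT, frames=[4,1,2] (faults so far: 7)
  step 12: ref 3 -> FAULT, evict 2, frames=[4,1,3] (faults so far: 8)
  LRU total faults: 8
--- Optimal ---
  step 0: ref 1 -> FAULT, frames=[1,-,-] (faults so far: 1)
  step 1: ref 1 -> HIT, frames=[1,-,-] (faults so far: 1)
  step 2: ref 2 -> FAULT, frames=[1,2,-] (faults so far: 2)
  step 3: ref 1 -> HIT, frames=[1,2,-] (faults so far: 2)
  step 4: ref 6 -> FAULT, frames=[1,2,6] (faults so far: 3)
  step 5: ref 1 -> HIT, frames=[1,2,6] (faults so far: 3)
  step 6: ref 7 -> FAULT, evict 6, frames=[1,2,7] (faults so far: 4)
  step 7: ref 2 -> HIT, frames=[1,2,7] (faults so far: 4)
  step 8: ref 4 -> FAULT, evict 2, frames=[1,4,7] (faults so far: 5)
  step 9: ref 4 -> HIT, frames=[1,4,7] (faults so far: 5)
  step 10: ref 1 -> HIT, frames=[1,4,7] (faults so far: 5)
  step 11: ref 1 -> HIT, frames=[1,4,7] (faults so far: 5)
  step 12: ref 3 -> FAULT, evict 1, frames=[3,4,7] (faults so far: 6)
  Optimal total faults: 6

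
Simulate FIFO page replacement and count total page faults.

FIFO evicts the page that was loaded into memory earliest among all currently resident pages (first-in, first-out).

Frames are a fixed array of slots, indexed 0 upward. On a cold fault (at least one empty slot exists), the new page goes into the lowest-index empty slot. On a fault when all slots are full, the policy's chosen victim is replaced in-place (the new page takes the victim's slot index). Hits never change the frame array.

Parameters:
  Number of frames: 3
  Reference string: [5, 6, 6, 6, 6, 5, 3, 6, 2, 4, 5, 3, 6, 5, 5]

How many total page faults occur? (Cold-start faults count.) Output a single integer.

Step 0: ref 5 → FAULT, frames=[5,-,-]
Step 1: ref 6 → FAULT, frames=[5,6,-]
Step 2: ref 6 → HIT, frames=[5,6,-]
Step 3: ref 6 → HIT, frames=[5,6,-]
Step 4: ref 6 → HIT, frames=[5,6,-]
Step 5: ref 5 → HIT, frames=[5,6,-]
Step 6: ref 3 → FAULT, frames=[5,6,3]
Step 7: ref 6 → HIT, frames=[5,6,3]
Step 8: ref 2 → FAULT (evict 5), frames=[2,6,3]
Step 9: ref 4 → FAULT (evict 6), frames=[2,4,3]
Step 10: ref 5 → FAULT (evict 3), frames=[2,4,5]
Step 11: ref 3 → FAULT (evict 2), frames=[3,4,5]
Step 12: ref 6 → FAULT (evict 4), frames=[3,6,5]
Step 13: ref 5 → HIT, frames=[3,6,5]
Step 14: ref 5 → HIT, frames=[3,6,5]
Total faults: 8

Answer: 8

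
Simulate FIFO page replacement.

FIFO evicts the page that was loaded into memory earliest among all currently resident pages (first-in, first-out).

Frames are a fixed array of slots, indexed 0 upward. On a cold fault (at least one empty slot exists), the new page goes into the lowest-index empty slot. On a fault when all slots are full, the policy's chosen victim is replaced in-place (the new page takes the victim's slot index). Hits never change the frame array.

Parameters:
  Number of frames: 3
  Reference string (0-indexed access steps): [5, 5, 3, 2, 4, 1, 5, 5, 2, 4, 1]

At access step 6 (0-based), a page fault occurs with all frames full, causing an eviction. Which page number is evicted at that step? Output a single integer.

Step 0: ref 5 -> FAULT, frames=[5,-,-]
Step 1: ref 5 -> HIT, frames=[5,-,-]
Step 2: ref 3 -> FAULT, frames=[5,3,-]
Step 3: ref 2 -> FAULT, frames=[5,3,2]
Step 4: ref 4 -> FAULT, evict 5, frames=[4,3,2]
Step 5: ref 1 -> FAULT, evict 3, frames=[4,1,2]
Step 6: ref 5 -> FAULT, evict 2, frames=[4,1,5]
At step 6: evicted page 2

Answer: 2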